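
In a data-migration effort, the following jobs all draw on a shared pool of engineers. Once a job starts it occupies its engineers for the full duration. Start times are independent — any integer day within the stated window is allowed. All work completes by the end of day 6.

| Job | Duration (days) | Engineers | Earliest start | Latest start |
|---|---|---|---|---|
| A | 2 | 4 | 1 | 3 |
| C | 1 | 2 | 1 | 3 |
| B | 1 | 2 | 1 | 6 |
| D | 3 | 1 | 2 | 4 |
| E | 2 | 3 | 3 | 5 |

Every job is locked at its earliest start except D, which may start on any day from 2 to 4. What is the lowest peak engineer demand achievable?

D@2: d1:8  d2:5  d3:4  d4:4  d5:0  d6:0 → peak 8
D@3: d1:8  d2:4  d3:4  d4:4  d5:1  d6:0 → peak 8
D@4: d1:8  d2:4  d3:3  d4:4  d5:1  d6:1 → peak 8
Best is D@2, peak 8.

8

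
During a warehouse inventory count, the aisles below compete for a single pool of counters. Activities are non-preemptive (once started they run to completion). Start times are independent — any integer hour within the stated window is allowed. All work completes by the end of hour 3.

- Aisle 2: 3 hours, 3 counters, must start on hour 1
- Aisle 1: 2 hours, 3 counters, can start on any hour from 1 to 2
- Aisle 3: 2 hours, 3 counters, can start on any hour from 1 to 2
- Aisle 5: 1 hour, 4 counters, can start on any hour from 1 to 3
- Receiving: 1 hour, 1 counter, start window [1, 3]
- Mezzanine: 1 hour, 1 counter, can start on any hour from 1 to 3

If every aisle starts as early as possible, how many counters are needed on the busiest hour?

15

Early-start schedule: Aisle 2@1, Aisle 1@1, Aisle 3@1, Aisle 5@1, Receiving@1, Mezzanine@1.
Load per hour: hour 1: 15, hour 2: 9, hour 3: 3.
Peak is 15.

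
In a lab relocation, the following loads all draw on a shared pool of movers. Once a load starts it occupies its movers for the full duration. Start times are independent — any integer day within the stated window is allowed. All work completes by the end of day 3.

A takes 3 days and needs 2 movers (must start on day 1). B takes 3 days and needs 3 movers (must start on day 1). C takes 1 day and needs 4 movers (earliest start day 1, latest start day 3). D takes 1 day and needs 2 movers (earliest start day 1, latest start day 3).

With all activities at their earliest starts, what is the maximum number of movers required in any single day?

11

Early-start schedule: A@1, B@1, C@1, D@1.
Load per day: day 1: 11, day 2: 5, day 3: 5.
Peak is 11.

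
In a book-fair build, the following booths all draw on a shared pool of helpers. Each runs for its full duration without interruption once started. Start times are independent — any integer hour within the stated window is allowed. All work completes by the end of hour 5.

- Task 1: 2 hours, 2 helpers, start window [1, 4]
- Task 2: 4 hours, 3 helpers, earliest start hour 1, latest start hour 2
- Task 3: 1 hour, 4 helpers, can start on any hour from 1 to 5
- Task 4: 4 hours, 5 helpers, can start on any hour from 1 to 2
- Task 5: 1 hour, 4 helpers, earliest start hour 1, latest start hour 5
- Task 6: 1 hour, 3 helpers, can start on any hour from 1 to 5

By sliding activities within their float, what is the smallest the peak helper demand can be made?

Early-start (Task 1@1, Task 2@1, Task 3@1, Task 4@1, Task 5@1, Task 6@1) gives peak 21: h1:21  h2:10  h3:8  h4:8  h5:0.
Shift Task 1→2, Task 4→2, Task 5→5.
Schedule Task 1@2, Task 2@1, Task 3@1, Task 4@2, Task 5@5, Task 6@1: h1:10  h2:10  h3:10  h4:8  h5:9 — peak 10.
Total helper-hours = 47 over 5 hours ⇒ peak ≥ ⌈47/5⌉ = 10, so 10 is optimal.

10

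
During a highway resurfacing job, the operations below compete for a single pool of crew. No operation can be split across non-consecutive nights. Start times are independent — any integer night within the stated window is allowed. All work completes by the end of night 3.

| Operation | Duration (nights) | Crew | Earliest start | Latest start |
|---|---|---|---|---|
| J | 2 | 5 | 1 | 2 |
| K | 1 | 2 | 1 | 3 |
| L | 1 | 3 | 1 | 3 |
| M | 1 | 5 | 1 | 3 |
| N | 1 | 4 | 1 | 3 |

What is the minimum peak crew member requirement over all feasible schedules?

Early-start (J@1, K@1, L@1, M@1, N@1) gives peak 19: n1:19  n2:5  n3:0.
Shift L→2, M→3, N→3.
Schedule J@1, K@1, L@2, M@3, N@3: n1:7  n2:8  n3:9 — peak 9.

9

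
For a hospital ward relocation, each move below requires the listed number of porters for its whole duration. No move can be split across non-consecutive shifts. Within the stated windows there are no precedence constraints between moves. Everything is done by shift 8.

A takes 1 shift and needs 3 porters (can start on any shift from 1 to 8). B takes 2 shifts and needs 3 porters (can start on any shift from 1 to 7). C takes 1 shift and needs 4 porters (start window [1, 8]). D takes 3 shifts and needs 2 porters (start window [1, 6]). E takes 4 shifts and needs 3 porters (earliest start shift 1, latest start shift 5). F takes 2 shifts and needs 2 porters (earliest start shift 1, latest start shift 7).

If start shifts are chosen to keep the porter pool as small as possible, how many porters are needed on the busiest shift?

5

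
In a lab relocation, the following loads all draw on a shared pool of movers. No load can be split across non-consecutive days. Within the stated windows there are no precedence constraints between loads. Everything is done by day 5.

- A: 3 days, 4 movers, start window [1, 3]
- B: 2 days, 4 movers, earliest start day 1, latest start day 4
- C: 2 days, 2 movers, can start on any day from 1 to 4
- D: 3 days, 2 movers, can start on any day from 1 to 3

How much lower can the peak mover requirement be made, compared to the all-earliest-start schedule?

6

Early-start peak: d1:12  d2:12  d3:6  d4:0  d5:0 ⇒ 12.
Leveled (A@1, B@4, C@1, D@3): d1:6  d2:6  d3:6  d4:6  d5:6 ⇒ 6.
Reduction 12 − 6 = 6.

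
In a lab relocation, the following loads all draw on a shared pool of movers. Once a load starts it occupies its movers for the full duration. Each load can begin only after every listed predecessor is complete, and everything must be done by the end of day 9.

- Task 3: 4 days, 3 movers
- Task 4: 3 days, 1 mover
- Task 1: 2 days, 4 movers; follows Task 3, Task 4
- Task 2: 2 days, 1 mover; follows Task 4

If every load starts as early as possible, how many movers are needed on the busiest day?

Early-start schedule: Task 3@1, Task 4@1, Task 1@5, Task 2@4.
Load per day: day 1: 4, day 2: 4, day 3: 4, day 4: 4, day 5: 5, day 6: 4, day 7: 0, day 8: 0, day 9: 0.
Peak is 5.

5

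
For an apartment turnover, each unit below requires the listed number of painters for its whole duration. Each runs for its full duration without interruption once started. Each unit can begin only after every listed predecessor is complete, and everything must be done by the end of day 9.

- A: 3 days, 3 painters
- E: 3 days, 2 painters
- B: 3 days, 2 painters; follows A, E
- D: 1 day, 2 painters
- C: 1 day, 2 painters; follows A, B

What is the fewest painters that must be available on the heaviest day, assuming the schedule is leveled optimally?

5

Early-start (A@1, E@1, B@4, D@1, C@7) gives peak 7: d1:7  d2:5  d3:5  d4:2  d5:2  d6:2  d7:2  d8:0  d9:0.
Shift D→4.
Schedule A@1, E@1, B@4, D@4, C@7: d1:5  d2:5  d3:5  d4:4  d5:2  d6:2  d7:2  d8:0  d9:0 — peak 5.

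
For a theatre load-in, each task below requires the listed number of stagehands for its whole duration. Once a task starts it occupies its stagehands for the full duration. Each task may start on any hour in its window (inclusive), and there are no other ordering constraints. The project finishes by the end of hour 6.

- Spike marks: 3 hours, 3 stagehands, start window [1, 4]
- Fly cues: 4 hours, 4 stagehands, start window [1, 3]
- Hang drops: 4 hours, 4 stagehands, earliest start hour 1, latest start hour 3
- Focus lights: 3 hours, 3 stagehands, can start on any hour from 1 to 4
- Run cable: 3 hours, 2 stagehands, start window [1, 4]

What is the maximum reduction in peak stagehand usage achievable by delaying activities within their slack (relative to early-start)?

Early-start peak: h1:16  h2:16  h3:16  h4:8  h5:0  h6:0 ⇒ 16.
Leveled (Spike marks@1, Fly cues@1, Hang drops@1, Focus lights@4, Run cable@1): h1:13  h2:13  h3:13  h4:11  h5:3  h6:3 ⇒ 13.
Reduction 16 − 13 = 3.

3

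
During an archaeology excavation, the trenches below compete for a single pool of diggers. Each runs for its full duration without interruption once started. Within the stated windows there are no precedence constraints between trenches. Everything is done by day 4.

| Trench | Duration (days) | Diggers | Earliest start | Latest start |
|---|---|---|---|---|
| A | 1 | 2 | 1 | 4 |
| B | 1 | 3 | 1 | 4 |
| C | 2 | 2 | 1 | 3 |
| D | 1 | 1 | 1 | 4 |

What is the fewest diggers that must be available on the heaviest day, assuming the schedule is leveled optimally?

Early-start (A@1, B@1, C@1, D@1) gives peak 8: d1:8  d2:2  d3:0  d4:0.
Shift B→2, C→3.
Schedule A@1, B@2, C@3, D@1: d1:3  d2:3  d3:2  d4:2 — peak 3.
Total digger-days = 10 over 4 days ⇒ peak ≥ ⌈10/4⌉ = 3, so 3 is optimal.

3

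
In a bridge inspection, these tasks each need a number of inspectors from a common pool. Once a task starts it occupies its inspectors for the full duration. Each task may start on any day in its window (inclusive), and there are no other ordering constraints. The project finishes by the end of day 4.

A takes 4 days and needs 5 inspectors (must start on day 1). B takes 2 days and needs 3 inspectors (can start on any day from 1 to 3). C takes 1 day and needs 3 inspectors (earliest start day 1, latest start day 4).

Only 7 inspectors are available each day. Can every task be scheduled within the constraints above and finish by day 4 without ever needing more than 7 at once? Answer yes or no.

no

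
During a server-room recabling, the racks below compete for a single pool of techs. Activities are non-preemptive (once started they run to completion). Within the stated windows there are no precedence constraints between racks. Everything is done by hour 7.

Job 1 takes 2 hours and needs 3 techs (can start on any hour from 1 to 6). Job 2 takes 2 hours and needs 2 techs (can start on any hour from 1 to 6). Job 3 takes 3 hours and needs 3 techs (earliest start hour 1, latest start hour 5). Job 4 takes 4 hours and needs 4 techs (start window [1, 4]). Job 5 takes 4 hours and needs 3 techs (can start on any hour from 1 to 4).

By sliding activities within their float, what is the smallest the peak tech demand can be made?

Early-start (Job 1@1, Job 2@1, Job 3@1, Job 4@1, Job 5@1) gives peak 15: h1:15  h2:15  h3:10  h4:7  h5:0  h6:0  h7:0.
Shift Job 4→3, Job 5→4.
Schedule Job 1@1, Job 2@1, Job 3@1, Job 4@3, Job 5@4: h1:8  h2:8  h3:7  h4:7  h5:7  h6:7  h7:3 — peak 8.

8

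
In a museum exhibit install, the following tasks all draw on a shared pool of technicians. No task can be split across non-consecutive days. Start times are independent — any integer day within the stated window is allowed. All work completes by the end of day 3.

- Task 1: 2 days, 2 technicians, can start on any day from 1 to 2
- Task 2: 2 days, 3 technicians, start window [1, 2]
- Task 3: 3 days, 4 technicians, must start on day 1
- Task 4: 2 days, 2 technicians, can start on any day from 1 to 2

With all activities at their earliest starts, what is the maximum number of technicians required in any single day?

Early-start schedule: Task 1@1, Task 2@1, Task 3@1, Task 4@1.
Load per day: day 1: 11, day 2: 11, day 3: 4.
Peak is 11.

11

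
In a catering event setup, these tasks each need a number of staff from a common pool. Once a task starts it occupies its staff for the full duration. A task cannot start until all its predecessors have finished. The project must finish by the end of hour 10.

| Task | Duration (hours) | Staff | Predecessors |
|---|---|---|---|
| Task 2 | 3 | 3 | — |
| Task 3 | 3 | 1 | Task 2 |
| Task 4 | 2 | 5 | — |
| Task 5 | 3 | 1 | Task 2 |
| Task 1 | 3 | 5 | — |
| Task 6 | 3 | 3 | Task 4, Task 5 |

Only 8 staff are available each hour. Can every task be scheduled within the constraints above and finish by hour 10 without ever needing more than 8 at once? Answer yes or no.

Schedule Task 2@1, Task 3@4, Task 4@1, Task 5@4, Task 1@3, Task 6@7: h1:8  h2:8  h3:8  h4:7  h5:7  h6:2  h7:3  h8:3  h9:3  h10:0 — peak 8 ≤ 8.

yes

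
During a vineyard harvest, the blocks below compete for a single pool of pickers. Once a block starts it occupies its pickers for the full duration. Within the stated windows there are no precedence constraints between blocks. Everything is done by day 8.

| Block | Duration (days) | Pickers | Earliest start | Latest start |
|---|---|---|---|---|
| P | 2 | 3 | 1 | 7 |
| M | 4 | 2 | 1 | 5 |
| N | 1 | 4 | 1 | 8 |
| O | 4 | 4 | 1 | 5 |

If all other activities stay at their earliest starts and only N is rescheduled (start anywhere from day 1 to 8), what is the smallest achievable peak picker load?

9

N@1: d1:13  d2:9  d3:6  d4:6  d5:0  d6:0  d7:0  d8:0 → peak 13
N@2: d1:9  d2:13  d3:6  d4:6  d5:0  d6:0  d7:0  d8:0 → peak 13
N@3: d1:9  d2:9  d3:10  d4:6  d5:0  d6:0  d7:0  d8:0 → peak 10
N@4: d1:9  d2:9  d3:6  d4:10  d5:0  d6:0  d7:0  d8:0 → peak 10
N@5: d1:9  d2:9  d3:6  d4:6  d5:4  d6:0  d7:0  d8:0 → peak 9
N@6: d1:9  d2:9  d3:6  d4:6  d5:0  d6:4  d7:0  d8:0 → peak 9
N@7: d1:9  d2:9  d3:6  d4:6  d5:0  d6:0  d7:4  d8:0 → peak 9
N@8: d1:9  d2:9  d3:6  d4:6  d5:0  d6:0  d7:0  d8:4 → peak 9
Best is N@5, peak 9.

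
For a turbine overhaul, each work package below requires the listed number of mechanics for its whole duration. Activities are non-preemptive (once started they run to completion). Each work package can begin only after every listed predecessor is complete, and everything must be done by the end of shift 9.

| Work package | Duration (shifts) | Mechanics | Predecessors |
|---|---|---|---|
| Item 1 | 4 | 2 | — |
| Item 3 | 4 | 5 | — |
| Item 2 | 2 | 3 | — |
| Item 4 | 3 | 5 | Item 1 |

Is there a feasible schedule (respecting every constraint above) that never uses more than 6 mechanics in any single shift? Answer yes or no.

no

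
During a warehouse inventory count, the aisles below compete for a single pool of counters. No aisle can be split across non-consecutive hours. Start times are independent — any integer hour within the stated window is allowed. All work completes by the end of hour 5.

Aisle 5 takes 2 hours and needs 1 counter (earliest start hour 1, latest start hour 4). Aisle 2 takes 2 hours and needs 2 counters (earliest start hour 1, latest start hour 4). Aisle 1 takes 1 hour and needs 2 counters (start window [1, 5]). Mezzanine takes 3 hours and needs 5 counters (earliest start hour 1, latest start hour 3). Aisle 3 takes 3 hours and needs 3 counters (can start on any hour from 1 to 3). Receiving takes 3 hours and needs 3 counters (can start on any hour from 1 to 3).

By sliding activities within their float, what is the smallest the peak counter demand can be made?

Early-start (Aisle 5@1, Aisle 2@1, Aisle 1@1, Mezzanine@1, Aisle 3@1, Receiving@1) gives peak 16: h1:16  h2:14  h3:11  h4:0  h5:0.
Shift Aisle 3→2, Receiving→3.
Schedule Aisle 5@1, Aisle 2@1, Aisle 1@1, Mezzanine@1, Aisle 3@2, Receiving@3: h1:10  h2:11  h3:11  h4:6  h5:3 — peak 11.

11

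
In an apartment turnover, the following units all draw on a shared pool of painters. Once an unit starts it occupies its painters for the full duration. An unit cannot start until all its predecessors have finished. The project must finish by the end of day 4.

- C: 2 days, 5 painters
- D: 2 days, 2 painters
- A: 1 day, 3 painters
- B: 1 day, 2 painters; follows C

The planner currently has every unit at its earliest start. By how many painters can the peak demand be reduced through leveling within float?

5

Early-start peak: d1:10  d2:7  d3:2  d4:0 ⇒ 10.
Leveled (C@1, D@3, A@3, B@4): d1:5  d2:5  d3:5  d4:4 ⇒ 5.
Reduction 10 − 5 = 5.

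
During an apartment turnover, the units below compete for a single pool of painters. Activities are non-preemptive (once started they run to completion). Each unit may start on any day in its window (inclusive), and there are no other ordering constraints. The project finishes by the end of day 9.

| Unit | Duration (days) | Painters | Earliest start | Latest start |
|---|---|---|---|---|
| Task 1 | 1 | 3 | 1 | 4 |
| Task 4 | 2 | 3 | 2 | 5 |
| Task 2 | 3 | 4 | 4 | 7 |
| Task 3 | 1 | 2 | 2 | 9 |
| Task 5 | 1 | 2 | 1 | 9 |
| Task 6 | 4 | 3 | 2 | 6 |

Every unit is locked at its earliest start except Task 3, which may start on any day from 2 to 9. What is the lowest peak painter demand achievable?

Task 3@2: d1:5  d2:8  d3:6  d4:7  d5:7  d6:4  d7:0  d8:0  d9:0 → peak 8
Task 3@3: d1:5  d2:6  d3:8  d4:7  d5:7  d6:4  d7:0  d8:0  d9:0 → peak 8
Task 3@4: d1:5  d2:6  d3:6  d4:9  d5:7  d6:4  d7:0  d8:0  d9:0 → peak 9
Task 3@5: d1:5  d2:6  d3:6  d4:7  d5:9  d6:4  d7:0  d8:0  d9:0 → peak 9
Task 3@6: d1:5  d2:6  d3:6  d4:7  d5:7  d6:6  d7:0  d8:0  d9:0 → peak 7
Task 3@7: d1:5  d2:6  d3:6  d4:7  d5:7  d6:4  d7:2  d8:0  d9:0 → peak 7
Task 3@8: d1:5  d2:6  d3:6  d4:7  d5:7  d6:4  d7:0  d8:2  d9:0 → peak 7
Task 3@9: d1:5  d2:6  d3:6  d4:7  d5:7  d6:4  d7:0  d8:0  d9:2 → peak 7
Best is Task 3@6, peak 7.

7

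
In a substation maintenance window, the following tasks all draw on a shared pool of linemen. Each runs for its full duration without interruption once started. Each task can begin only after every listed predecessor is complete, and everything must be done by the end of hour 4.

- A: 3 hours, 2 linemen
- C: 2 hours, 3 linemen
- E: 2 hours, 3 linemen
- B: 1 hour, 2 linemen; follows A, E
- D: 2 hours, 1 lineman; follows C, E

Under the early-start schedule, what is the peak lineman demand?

Early-start schedule: A@1, C@1, E@1, B@4, D@3.
Load per hour: hour 1: 8, hour 2: 8, hour 3: 3, hour 4: 3.
Peak is 8.

8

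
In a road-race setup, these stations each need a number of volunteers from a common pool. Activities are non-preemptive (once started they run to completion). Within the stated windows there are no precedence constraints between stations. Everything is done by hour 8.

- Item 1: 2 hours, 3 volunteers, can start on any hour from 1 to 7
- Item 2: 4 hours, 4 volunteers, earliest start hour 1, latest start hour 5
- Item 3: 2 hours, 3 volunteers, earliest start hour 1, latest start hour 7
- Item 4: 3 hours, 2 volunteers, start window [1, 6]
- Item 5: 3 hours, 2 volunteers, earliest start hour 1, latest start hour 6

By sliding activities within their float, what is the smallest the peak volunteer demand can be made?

6

Early-start (Item 1@1, Item 2@1, Item 3@1, Item 4@1, Item 5@1) gives peak 14: h1:14  h2:14  h3:8  h4:4  h5:0  h6:0  h7:0  h8:0.
Shift Item 2→3, Item 4→3, Item 5→6.
Schedule Item 1@1, Item 2@3, Item 3@1, Item 4@3, Item 5@6: h1:6  h2:6  h3:6  h4:6  h5:6  h6:6  h7:2  h8:2 — peak 6.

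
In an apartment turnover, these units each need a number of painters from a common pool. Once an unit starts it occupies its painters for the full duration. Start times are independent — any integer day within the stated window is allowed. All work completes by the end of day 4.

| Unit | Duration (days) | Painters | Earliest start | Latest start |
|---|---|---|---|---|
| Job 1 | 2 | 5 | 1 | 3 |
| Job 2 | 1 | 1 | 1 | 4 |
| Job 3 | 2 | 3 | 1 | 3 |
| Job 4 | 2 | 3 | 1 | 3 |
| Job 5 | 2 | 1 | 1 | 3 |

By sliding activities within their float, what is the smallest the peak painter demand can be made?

7

Early-start (Job 1@1, Job 2@1, Job 3@1, Job 4@1, Job 5@1) gives peak 13: d1:13  d2:12  d3:0  d4:0.
Shift Job 3→3, Job 4→3.
Schedule Job 1@1, Job 2@1, Job 3@3, Job 4@3, Job 5@1: d1:7  d2:6  d3:6  d4:6 — peak 7.
Total painter-days = 25 over 4 days ⇒ peak ≥ ⌈25/4⌉ = 7, so 7 is optimal.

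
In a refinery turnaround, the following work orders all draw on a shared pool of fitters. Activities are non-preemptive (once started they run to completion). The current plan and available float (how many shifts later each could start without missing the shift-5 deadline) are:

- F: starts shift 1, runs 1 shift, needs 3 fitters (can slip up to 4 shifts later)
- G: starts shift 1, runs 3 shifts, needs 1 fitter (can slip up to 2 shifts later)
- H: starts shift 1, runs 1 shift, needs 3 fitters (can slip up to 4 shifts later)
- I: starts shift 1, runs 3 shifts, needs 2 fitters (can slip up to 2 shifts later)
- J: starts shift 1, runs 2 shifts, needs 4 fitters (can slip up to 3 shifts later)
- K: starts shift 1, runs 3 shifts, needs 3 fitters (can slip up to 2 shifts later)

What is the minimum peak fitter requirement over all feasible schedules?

7

Early-start (F@1, G@1, H@1, I@1, J@1, K@1) gives peak 16: s1:16  s2:10  s3:6  s4:0  s5:0.
Shift H→2, J→4, K→3.
Schedule F@1, G@1, H@2, I@1, J@4, K@3: s1:6  s2:6  s3:6  s4:7  s5:7 — peak 7.
Total fitter-shifts = 32 over 5 shifts ⇒ peak ≥ ⌈32/5⌉ = 7, so 7 is optimal.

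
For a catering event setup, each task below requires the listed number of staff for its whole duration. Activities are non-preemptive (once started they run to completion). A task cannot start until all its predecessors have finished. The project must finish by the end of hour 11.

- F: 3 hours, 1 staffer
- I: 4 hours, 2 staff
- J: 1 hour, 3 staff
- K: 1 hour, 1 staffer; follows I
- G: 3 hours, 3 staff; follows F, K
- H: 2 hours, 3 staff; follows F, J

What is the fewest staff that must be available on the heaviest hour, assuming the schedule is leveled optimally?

3

Early-start (F@1, I@1, J@1, K@5, G@6, H@4) gives peak 6: h1:6  h2:3  h3:3  h4:5  h5:4  h6:3  h7:3  h8:3  h9:0  h10:0  h11:0.
Shift J→5, K→6, G→7, H→10.
Schedule F@1, I@1, J@5, K@6, G@7, H@10: h1:3  h2:3  h3:3  h4:2  h5:3  h6:1  h7:3  h8:3  h9:3  h10:3  h11:3 — peak 3.
Total staffer-hours = 30 over 11 hours ⇒ peak ≥ ⌈30/11⌉ = 3, so 3 is optimal.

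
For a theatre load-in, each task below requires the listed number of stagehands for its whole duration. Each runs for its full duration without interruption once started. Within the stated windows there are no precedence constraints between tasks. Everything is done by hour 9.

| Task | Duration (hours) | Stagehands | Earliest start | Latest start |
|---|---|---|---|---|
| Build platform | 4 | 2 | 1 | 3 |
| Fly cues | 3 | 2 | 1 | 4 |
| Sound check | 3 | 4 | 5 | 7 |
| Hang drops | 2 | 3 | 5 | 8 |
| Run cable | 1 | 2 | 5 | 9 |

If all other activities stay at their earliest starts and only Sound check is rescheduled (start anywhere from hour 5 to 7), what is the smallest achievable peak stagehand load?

5

Sound check@5: h1:4  h2:4  h3:4  h4:2  h5:9  h6:7  h7:4  h8:0  h9:0 → peak 9
Sound check@6: h1:4  h2:4  h3:4  h4:2  h5:5  h6:7  h7:4  h8:4  h9:0 → peak 7
Sound check@7: h1:4  h2:4  h3:4  h4:2  h5:5  h6:3  h7:4  h8:4  h9:4 → peak 5
Best is Sound check@7, peak 5.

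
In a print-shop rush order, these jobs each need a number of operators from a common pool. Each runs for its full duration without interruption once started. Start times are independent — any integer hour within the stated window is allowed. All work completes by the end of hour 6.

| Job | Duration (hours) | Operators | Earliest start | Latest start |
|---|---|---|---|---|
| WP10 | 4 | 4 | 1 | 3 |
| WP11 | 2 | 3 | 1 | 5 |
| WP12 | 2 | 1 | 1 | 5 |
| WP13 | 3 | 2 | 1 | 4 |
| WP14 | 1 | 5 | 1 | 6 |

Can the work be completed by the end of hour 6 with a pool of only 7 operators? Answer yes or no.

Schedule WP10@1, WP11@1, WP12@3, WP13@3, WP14@5: h1:7  h2:7  h3:7  h4:7  h5:7  h6:0 — peak 7 ≤ 7.

yes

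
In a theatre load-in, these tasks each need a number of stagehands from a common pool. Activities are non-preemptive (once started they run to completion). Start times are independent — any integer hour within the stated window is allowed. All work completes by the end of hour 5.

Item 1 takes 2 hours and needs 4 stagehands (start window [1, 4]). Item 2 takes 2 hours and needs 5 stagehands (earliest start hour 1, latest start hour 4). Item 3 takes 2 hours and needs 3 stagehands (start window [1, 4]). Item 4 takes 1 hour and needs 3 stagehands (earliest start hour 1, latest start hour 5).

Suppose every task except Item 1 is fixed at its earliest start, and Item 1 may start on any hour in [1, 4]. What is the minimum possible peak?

Item 1@1: h1:15  h2:12  h3:0  h4:0  h5:0 → peak 15
Item 1@2: h1:11  h2:12  h3:4  h4:0  h5:0 → peak 12
Item 1@3: h1:11  h2:8  h3:4  h4:4  h5:0 → peak 11
Item 1@4: h1:11  h2:8  h3:0  h4:4  h5:4 → peak 11
Best is Item 1@3, peak 11.

11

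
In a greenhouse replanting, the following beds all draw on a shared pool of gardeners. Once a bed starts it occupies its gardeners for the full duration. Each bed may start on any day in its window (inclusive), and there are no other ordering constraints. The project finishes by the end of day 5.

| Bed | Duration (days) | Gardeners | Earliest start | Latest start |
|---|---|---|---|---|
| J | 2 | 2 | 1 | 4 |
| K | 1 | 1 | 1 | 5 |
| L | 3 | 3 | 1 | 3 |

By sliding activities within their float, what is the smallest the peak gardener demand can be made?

Early-start (J@1, K@1, L@1) gives peak 6: d1:6  d2:5  d3:3  d4:0  d5:0.
Shift L→3.
Schedule J@1, K@1, L@3: d1:3  d2:2  d3:3  d4:3  d5:3 — peak 3.
Total gardener-days = 14 over 5 days ⇒ peak ≥ ⌈14/5⌉ = 3, so 3 is optimal.

3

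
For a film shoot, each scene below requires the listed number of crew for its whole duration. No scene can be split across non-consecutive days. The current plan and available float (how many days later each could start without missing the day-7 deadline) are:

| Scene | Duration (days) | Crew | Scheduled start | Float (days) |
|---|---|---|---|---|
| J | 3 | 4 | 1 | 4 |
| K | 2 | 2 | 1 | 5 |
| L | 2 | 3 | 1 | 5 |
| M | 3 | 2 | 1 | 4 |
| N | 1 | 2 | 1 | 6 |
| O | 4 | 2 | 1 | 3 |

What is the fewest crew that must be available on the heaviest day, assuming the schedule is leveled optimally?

6

Early-start (J@1, K@1, L@1, M@1, N@1, O@1) gives peak 15: d1:15  d2:13  d3:8  d4:2  d5:0  d6:0  d7:0.
Shift L→6, M→3, N→4, O→4.
Schedule J@1, K@1, L@6, M@3, N@4, O@4: d1:6  d2:6  d3:6  d4:6  d5:4  d6:5  d7:5 — peak 6.
Total crew member-days = 38 over 7 days ⇒ peak ≥ ⌈38/7⌉ = 6, so 6 is optimal.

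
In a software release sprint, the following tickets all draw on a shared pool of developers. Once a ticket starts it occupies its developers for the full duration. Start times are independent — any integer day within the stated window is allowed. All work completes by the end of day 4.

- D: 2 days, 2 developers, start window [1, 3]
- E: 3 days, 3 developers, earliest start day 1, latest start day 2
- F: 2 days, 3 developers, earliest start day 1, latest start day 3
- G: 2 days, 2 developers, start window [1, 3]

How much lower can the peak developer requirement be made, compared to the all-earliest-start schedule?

3

Early-start peak: d1:10  d2:10  d3:3  d4:0 ⇒ 10.
Leveled (D@1, E@1, F@3, G@1): d1:7  d2:7  d3:6  d4:3 ⇒ 7.
Reduction 10 − 7 = 3.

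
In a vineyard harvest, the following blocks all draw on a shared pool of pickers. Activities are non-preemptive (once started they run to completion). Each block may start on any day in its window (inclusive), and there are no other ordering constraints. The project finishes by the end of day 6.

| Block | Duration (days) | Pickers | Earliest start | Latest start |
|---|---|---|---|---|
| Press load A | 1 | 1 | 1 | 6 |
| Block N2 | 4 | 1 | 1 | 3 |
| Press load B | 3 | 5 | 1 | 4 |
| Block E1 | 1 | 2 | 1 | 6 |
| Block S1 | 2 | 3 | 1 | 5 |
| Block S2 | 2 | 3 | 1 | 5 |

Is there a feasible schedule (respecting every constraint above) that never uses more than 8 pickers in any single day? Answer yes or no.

Schedule Press load A@1, Block N2@1, Press load B@2, Block E1@1, Block S1@5, Block S2@5: d1:4  d2:6  d3:6  d4:6  d5:6  d6:6 — peak 6 ≤ 8.

yes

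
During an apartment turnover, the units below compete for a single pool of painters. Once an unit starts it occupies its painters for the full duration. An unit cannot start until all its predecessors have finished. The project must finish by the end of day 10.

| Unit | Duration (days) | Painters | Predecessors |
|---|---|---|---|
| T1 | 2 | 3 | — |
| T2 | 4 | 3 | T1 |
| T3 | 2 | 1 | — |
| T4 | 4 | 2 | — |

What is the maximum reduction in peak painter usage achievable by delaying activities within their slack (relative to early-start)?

3

Early-start peak: d1:6  d2:6  d3:5  d4:5  d5:3  d6:3  d7:0  d8:0  d9:0  d10:0 ⇒ 6.
Leveled (T1@1, T2@3, T3@7, T4@7): d1:3  d2:3  d3:3  d4:3  d5:3  d6:3  d7:3  d8:3  d9:2  d10:2 ⇒ 3.
Reduction 6 − 3 = 3.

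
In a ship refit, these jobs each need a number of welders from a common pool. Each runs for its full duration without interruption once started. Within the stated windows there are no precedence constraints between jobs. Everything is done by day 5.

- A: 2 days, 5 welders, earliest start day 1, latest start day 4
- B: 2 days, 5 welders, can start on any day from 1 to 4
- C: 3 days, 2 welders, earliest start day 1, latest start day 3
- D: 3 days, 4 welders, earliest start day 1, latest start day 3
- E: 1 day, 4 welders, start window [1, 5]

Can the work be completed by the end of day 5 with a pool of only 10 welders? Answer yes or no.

yes

Schedule A@1, B@1, C@3, D@3, E@3: d1:10  d2:10  d3:10  d4:6  d5:6 — peak 10 ≤ 10.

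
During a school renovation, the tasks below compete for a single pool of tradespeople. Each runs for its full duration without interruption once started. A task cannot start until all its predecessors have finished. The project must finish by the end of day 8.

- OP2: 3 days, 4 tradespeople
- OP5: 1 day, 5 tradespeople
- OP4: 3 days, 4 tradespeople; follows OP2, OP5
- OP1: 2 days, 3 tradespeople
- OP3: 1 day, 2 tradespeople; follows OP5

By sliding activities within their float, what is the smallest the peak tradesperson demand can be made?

7

Early-start (OP2@1, OP5@1, OP4@4, OP1@1, OP3@2) gives peak 12: d1:12  d2:9  d3:4  d4:4  d5:4  d6:4  d7:0  d8:0.
Shift OP5→4, OP4→5, OP3→5.
Schedule OP2@1, OP5@4, OP4@5, OP1@1, OP3@5: d1:7  d2:7  d3:4  d4:5  d5:6  d6:4  d7:4  d8:0 — peak 7.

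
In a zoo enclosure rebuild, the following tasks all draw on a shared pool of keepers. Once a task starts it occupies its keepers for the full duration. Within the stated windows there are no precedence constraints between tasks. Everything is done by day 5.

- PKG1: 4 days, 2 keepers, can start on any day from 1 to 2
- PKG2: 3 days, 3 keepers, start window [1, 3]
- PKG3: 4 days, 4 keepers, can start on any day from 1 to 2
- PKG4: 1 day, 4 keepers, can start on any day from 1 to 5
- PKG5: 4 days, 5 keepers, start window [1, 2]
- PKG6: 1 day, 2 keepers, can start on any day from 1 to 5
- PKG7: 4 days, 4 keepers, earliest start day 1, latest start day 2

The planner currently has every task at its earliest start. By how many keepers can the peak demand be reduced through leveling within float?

6

Early-start peak: d1:24  d2:18  d3:18  d4:15  d5:0 ⇒ 24.
Leveled (PKG1@1, PKG2@1, PKG3@1, PKG4@1, PKG5@1, PKG6@4, PKG7@2): d1:18  d2:18  d3:18  d4:17  d5:4 ⇒ 18.
Reduction 24 − 18 = 6.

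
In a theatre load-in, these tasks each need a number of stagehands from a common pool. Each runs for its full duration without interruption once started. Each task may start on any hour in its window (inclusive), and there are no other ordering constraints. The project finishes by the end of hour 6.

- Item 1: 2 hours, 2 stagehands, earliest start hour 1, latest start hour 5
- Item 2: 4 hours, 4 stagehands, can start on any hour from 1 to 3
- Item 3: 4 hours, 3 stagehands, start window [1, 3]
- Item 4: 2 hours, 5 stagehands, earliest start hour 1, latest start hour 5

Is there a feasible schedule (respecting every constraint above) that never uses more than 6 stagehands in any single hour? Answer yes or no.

no

Total stagehand-hours = 42; over 6 hours the average is 42/6 > 6, so some hour must exceed 6.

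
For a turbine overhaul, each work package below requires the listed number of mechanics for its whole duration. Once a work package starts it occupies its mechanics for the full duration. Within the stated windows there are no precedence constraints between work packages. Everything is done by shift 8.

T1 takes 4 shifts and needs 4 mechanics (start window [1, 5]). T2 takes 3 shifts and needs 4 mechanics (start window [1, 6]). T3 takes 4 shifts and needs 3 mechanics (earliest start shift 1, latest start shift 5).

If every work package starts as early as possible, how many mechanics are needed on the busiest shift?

11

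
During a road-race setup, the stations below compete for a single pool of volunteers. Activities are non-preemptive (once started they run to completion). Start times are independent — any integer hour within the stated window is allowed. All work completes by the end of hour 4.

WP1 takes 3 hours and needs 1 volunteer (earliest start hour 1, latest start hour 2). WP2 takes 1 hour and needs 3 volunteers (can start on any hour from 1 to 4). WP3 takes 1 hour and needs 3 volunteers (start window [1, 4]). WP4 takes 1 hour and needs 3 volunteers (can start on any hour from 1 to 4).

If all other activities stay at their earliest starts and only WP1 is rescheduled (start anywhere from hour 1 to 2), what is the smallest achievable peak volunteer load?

9

WP1@1: h1:10  h2:1  h3:1  h4:0 → peak 10
WP1@2: h1:9  h2:1  h3:1  h4:1 → peak 9
Best is WP1@2, peak 9.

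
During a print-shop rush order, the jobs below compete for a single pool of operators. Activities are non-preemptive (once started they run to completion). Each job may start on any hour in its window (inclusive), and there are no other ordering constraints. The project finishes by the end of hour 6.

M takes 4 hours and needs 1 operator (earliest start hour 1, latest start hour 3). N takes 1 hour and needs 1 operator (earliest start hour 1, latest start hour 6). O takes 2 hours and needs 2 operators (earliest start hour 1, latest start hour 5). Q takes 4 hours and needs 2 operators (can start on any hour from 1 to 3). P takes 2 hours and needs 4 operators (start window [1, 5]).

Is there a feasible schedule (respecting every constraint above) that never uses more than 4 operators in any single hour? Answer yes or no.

Total operator-hours = 25; over 6 hours the average is 25/6 > 4, so some hour must exceed 4.

no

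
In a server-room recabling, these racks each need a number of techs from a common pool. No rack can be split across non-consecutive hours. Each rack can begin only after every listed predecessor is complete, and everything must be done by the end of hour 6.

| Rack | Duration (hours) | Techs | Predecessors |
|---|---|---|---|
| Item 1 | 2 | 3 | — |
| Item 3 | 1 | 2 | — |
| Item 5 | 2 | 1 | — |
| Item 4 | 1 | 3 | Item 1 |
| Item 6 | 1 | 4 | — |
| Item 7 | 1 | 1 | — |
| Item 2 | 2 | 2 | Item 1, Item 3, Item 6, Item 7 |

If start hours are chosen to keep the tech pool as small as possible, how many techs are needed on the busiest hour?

Early-start (Item 1@1, Item 3@1, Item 5@1, Item 4@3, Item 6@1, Item 7@1, Item 2@3) gives peak 11: h1:11  h2:4  h3:5  h4:2  h5:0  h6:0.
Shift Item 5→2, Item 6→4, Item 7→2, Item 2→5.
Schedule Item 1@1, Item 3@1, Item 5@2, Item 4@3, Item 6@4, Item 7@2, Item 2@5: h1:5  h2:5  h3:4  h4:4  h5:2  h6:2 — peak 5.

5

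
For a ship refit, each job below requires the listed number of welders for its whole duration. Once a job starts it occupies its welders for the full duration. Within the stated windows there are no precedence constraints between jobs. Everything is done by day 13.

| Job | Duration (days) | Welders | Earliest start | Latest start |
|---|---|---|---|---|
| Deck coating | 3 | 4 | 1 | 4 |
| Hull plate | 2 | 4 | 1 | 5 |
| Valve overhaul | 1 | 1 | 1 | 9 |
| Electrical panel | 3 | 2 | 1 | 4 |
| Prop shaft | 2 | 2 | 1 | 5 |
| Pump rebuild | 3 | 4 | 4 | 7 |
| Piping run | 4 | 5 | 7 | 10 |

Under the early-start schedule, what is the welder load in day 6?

4

At early start, day 6 has: Pump rebuild.
Demand: 4 = 4.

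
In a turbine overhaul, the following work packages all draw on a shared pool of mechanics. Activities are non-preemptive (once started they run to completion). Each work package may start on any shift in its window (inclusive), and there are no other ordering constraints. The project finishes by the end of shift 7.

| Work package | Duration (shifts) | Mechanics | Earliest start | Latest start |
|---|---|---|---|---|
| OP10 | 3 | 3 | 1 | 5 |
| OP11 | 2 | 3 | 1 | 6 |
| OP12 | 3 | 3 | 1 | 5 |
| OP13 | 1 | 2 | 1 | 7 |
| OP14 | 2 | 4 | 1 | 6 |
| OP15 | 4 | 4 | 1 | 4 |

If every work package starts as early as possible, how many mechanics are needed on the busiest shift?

Early-start schedule: OP10@1, OP11@1, OP12@1, OP13@1, OP14@1, OP15@1.
Load per shift: shift 1: 19, shift 2: 17, shift 3: 10, shift 4: 4, shift 5: 0, shift 6: 0, shift 7: 0.
Peak is 19.

19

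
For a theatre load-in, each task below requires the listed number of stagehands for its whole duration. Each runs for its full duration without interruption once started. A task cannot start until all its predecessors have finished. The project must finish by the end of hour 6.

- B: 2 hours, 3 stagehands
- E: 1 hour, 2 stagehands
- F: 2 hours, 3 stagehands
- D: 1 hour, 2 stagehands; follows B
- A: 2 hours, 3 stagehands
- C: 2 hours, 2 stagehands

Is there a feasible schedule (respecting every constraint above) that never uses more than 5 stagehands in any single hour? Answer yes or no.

Schedule B@1, E@1, F@3, D@3, A@5, C@4: h1:5  h2:3  h3:5  h4:5  h5:5  h6:3 — peak 5 ≤ 5.

yes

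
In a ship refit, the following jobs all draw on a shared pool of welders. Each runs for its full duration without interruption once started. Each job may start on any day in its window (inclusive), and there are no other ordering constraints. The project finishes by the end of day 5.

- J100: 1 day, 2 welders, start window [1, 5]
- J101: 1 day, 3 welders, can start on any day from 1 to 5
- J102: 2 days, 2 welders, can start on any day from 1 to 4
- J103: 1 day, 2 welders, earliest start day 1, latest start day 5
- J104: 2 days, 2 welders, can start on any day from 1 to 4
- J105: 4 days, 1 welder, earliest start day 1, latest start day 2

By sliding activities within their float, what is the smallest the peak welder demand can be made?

Early-start (J100@1, J101@1, J102@1, J103@1, J104@1, J105@1) gives peak 12: d1:12  d2:5  d3:1  d4:1  d5:0.
Shift J102→2, J103→2, J104→3, J105→2.
Schedule J100@1, J101@1, J102@2, J103@2, J104@3, J105@2: d1:5  d2:5  d3:5  d4:3  d5:1 — peak 5.

5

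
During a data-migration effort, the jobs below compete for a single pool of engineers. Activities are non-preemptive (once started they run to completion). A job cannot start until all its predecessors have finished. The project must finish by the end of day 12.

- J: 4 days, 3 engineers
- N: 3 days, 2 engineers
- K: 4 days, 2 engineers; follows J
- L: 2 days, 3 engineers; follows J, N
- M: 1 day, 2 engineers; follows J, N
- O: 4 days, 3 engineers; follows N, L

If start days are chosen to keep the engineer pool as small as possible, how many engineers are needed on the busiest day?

5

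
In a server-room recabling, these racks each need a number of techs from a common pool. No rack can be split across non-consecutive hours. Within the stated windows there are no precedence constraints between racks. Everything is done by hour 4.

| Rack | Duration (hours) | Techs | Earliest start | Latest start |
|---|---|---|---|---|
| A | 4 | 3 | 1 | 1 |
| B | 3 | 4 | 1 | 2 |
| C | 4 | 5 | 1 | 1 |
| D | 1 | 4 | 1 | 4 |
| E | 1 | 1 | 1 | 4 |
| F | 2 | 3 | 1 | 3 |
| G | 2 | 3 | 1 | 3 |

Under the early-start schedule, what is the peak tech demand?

Early-start schedule: A@1, B@1, C@1, D@1, E@1, F@1, G@1.
Load per hour: hour 1: 23, hour 2: 18, hour 3: 12, hour 4: 8.
Peak is 23.

23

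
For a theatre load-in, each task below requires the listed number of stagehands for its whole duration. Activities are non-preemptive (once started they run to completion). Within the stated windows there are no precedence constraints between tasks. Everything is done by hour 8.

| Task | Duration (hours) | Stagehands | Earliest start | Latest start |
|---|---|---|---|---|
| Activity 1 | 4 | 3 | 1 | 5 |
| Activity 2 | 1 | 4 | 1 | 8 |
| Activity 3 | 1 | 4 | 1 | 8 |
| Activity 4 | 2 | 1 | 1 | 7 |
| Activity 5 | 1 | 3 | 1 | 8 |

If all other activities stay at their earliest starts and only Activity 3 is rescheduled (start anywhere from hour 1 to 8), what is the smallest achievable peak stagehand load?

11

Activity 3@1: h1:15  h2:4  h3:3  h4:3  h5:0  h6:0  h7:0  h8:0 → peak 15
Activity 3@2: h1:11  h2:8  h3:3  h4:3  h5:0  h6:0  h7:0  h8:0 → peak 11
Activity 3@3: h1:11  h2:4  h3:7  h4:3  h5:0  h6:0  h7:0  h8:0 → peak 11
Activity 3@4: h1:11  h2:4  h3:3  h4:7  h5:0  h6:0  h7:0  h8:0 → peak 11
Activity 3@5: h1:11  h2:4  h3:3  h4:3  h5:4  h6:0  h7:0  h8:0 → peak 11
Activity 3@6: h1:11  h2:4  h3:3  h4:3  h5:0  h6:4  h7:0  h8:0 → peak 11
Activity 3@7: h1:11  h2:4  h3:3  h4:3  h5:0  h6:0  h7:4  h8:0 → peak 11
Activity 3@8: h1:11  h2:4  h3:3  h4:3  h5:0  h6:0  h7:0  h8:4 → peak 11
Best is Activity 3@2, peak 11.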